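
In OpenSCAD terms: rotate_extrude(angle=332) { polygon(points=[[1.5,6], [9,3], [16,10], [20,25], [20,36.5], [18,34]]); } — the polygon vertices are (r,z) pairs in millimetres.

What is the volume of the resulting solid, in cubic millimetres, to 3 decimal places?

Profile (r,z), 6 vertices: (1.5,6) (9,3) (16,10) (20,25) (20,36.5) (18,34)
edge 0: (1.5,6)→(9,3)  cross = 1.5·3 − 9·6 = -49.5000; (r_i+r_j)·cross = 10.5·-49.5000 = -519.7500
edge 1: (9,3)→(16,10)  cross = 9·10 − 16·3 = 42.0000; (r_i+r_j)·cross = 25·42.0000 = 1050.0000
edge 2: (16,10)→(20,25)  cross = 16·25 − 20·10 = 200.0000; (r_i+r_j)·cross = 36·200.0000 = 7200.0000
edge 3: (20,25)→(20,36.5)  cross = 20·36.5 − 20·25 = 230.0000; (r_i+r_j)·cross = 40·230.0000 = 9200.0000
edge 4: (20,36.5)→(18,34)  cross = 20·34 − 18·36.5 = 23.0000; (r_i+r_j)·cross = 38·23.0000 = 874.0000
edge 5: (18,34)→(1.5,6)  cross = 18·6 − 1.5·34 = 57.0000; (r_i+r_j)·cross = 19.5·57.0000 = 1111.5000
Σcross = 502.5000 → A = |Σcross|/2 = 251.2500 mm²
Σ(r_i+r_j)·cross = 18915.7500 → first moment M = |Σ|/6 = 3152.6250
R_c = M/A = 3152.6250/251.2500 = 12.5478 mm
θ = 332° = 5.794493 rad
V = θ·R_c·A = 5.794493·12.5478·251.2500 = 18267.864 mm³

Volume = 18267.864 mm³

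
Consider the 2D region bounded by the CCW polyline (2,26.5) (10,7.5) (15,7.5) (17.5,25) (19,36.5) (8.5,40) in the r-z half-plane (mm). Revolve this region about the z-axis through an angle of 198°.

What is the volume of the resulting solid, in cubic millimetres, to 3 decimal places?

Profile (r,z), 6 vertices: (2,26.5) (10,7.5) (15,7.5) (17.5,25) (19,36.5) (8.5,40)
edge 0: (2,26.5)→(10,7.5)  cross = 2·7.5 − 10·26.5 = -250.0000; (r_i+r_j)·cross = 12·-250.0000 = -3000.0000
edge 1: (10,7.5)→(15,7.5)  cross = 10·7.5 − 15·7.5 = -37.5000; (r_i+r_j)·cross = 25·-37.5000 = -937.5000
edge 2: (15,7.5)→(17.5,25)  cross = 15·25 − 17.5·7.5 = 243.7500; (r_i+r_j)·cross = 32.5·243.7500 = 7921.8750
edge 3: (17.5,25)→(19,36.5)  cross = 17.5·36.5 − 19·25 = 163.7500; (r_i+r_j)·cross = 36.5·163.7500 = 5976.8750
edge 4: (19,36.5)→(8.5,40)  cross = 19·40 − 8.5·36.5 = 449.7500; (r_i+r_j)·cross = 27.5·449.7500 = 12368.1250
edge 5: (8.5,40)→(2,26.5)  cross = 8.5·26.5 − 2·40 = 145.2500; (r_i+r_j)·cross = 10.5·145.2500 = 1525.1250
Σcross = 715.0000 → A = |Σcross|/2 = 357.5000 mm²
Σ(r_i+r_j)·cross = 23854.5000 → first moment M = |Σ|/6 = 3975.7500
R_c = M/A = 3975.7500/357.5000 = 11.1210 mm
θ = 198° = 3.455752 rad
V = θ·R_c·A = 3.455752·11.1210·357.5000 = 13739.206 mm³

Volume = 13739.206 mm³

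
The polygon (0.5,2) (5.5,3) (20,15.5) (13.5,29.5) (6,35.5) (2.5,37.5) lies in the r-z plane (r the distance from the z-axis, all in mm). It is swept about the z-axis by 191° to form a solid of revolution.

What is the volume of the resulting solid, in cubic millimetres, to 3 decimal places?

Volume = 11307.916 mm³

Profile (r,z), 6 vertices: (0.5,2) (5.5,3) (20,15.5) (13.5,29.5) (6,35.5) (2.5,37.5)
edge 0: (0.5,2)→(5.5,3)  cross = 0.5·3 − 5.5·2 = -9.5000; (r_i+r_j)·cross = 6·-9.5000 = -57.0000
edge 1: (5.5,3)→(20,15.5)  cross = 5.5·15.5 − 20·3 = 25.2500; (r_i+r_j)·cross = 25.5·25.2500 = 643.8750
edge 2: (20,15.5)→(13.5,29.5)  cross = 20·29.5 − 13.5·15.5 = 380.7500; (r_i+r_j)·cross = 33.5·380.7500 = 12755.1250
edge 3: (13.5,29.5)→(6,35.5)  cross = 13.5·35.5 − 6·29.5 = 302.2500; (r_i+r_j)·cross = 19.5·302.2500 = 5893.8750
edge 4: (6,35.5)→(2.5,37.5)  cross = 6·37.5 − 2.5·35.5 = 136.2500; (r_i+r_j)·cross = 8.5·136.2500 = 1158.1250
edge 5: (2.5,37.5)→(0.5,2)  cross = 2.5·2 − 0.5·37.5 = -13.7500; (r_i+r_j)·cross = 3·-13.7500 = -41.2500
Σcross = 821.2500 → A = |Σcross|/2 = 410.6250 mm²
Σ(r_i+r_j)·cross = 20352.7500 → first moment M = |Σ|/6 = 3392.1250
R_c = M/A = 3392.1250/410.6250 = 8.2609 mm
θ = 191° = 3.333579 rad
V = θ·R_c·A = 3.333579·8.2609·410.6250 = 11307.916 mm³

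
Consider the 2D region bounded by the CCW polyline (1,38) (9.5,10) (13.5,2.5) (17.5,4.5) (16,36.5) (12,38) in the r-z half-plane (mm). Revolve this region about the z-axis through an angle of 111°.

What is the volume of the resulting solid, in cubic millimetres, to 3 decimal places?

Profile (r,z), 6 vertices: (1,38) (9.5,10) (13.5,2.5) (17.5,4.5) (16,36.5) (12,38)
edge 0: (1,38)→(9.5,10)  cross = 1·10 − 9.5·38 = -351.0000; (r_i+r_j)·cross = 10.5·-351.0000 = -3685.5000
edge 1: (9.5,10)→(13.5,2.5)  cross = 9.5·2.5 − 13.5·10 = -111.2500; (r_i+r_j)·cross = 23·-111.2500 = -2558.7500
edge 2: (13.5,2.5)→(17.5,4.5)  cross = 13.5·4.5 − 17.5·2.5 = 17.0000; (r_i+r_j)·cross = 31·17.0000 = 527.0000
edge 3: (17.5,4.5)→(16,36.5)  cross = 17.5·36.5 − 16·4.5 = 566.7500; (r_i+r_j)·cross = 33.5·566.7500 = 18986.1250
edge 4: (16,36.5)→(12,38)  cross = 16·38 − 12·36.5 = 170.0000; (r_i+r_j)·cross = 28·170.0000 = 4760.0000
edge 5: (12,38)→(1,38)  cross = 12·38 − 1·38 = 418.0000; (r_i+r_j)·cross = 13·418.0000 = 5434.0000
Σcross = 709.5000 → A = |Σcross|/2 = 354.7500 mm²
Σ(r_i+r_j)·cross = 23462.8750 → first moment M = |Σ|/6 = 3910.4792
R_c = M/A = 3910.4792/354.7500 = 11.0232 mm
θ = 111° = 1.937315 rad
V = θ·R_c·A = 1.937315·11.0232·354.7500 = 7575.832 mm³

Volume = 7575.832 mm³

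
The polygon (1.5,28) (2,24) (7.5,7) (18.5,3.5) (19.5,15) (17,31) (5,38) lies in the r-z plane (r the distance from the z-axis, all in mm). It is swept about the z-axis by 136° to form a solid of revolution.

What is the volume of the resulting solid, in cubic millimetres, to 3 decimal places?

Profile (r,z), 7 vertices: (1.5,28) (2,24) (7.5,7) (18.5,3.5) (19.5,15) (17,31) (5,38)
edge 0: (1.5,28)→(2,24)  cross = 1.5·24 − 2·28 = -20.0000; (r_i+r_j)·cross = 3.5·-20.0000 = -70.0000
edge 1: (2,24)→(7.5,7)  cross = 2·7 − 7.5·24 = -166.0000; (r_i+r_j)·cross = 9.5·-166.0000 = -1577.0000
edge 2: (7.5,7)→(18.5,3.5)  cross = 7.5·3.5 − 18.5·7 = -103.2500; (r_i+r_j)·cross = 26·-103.2500 = -2684.5000
edge 3: (18.5,3.5)→(19.5,15)  cross = 18.5·15 − 19.5·3.5 = 209.2500; (r_i+r_j)·cross = 38·209.2500 = 7951.5000
edge 4: (19.5,15)→(17,31)  cross = 19.5·31 − 17·15 = 349.5000; (r_i+r_j)·cross = 36.5·349.5000 = 12756.7500
edge 5: (17,31)→(5,38)  cross = 17·38 − 5·31 = 491.0000; (r_i+r_j)·cross = 22·491.0000 = 10802.0000
edge 6: (5,38)→(1.5,28)  cross = 5·28 − 1.5·38 = 83.0000; (r_i+r_j)·cross = 6.5·83.0000 = 539.5000
Σcross = 843.5000 → A = |Σcross|/2 = 421.7500 mm²
Σ(r_i+r_j)·cross = 27718.2500 → first moment M = |Σ|/6 = 4619.7083
R_c = M/A = 4619.7083/421.7500 = 10.9537 mm
θ = 136° = 2.373648 rad
V = θ·R_c·A = 2.373648·10.9537·421.7500 = 10965.560 mm³

Volume = 10965.560 mm³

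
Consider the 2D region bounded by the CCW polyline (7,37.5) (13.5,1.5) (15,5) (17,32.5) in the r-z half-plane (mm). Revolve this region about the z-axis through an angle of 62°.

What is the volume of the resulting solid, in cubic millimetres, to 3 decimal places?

Profile (r,z), 4 vertices: (7,37.5) (13.5,1.5) (15,5) (17,32.5)
edge 0: (7,37.5)→(13.5,1.5)  cross = 7·1.5 − 13.5·37.5 = -495.7500; (r_i+r_j)·cross = 20.5·-495.7500 = -10162.8750
edge 1: (13.5,1.5)→(15,5)  cross = 13.5·5 − 15·1.5 = 45.0000; (r_i+r_j)·cross = 28.5·45.0000 = 1282.5000
edge 2: (15,5)→(17,32.5)  cross = 15·32.5 − 17·5 = 402.5000; (r_i+r_j)·cross = 32·402.5000 = 12880.0000
edge 3: (17,32.5)→(7,37.5)  cross = 17·37.5 − 7·32.5 = 410.0000; (r_i+r_j)·cross = 24·410.0000 = 9840.0000
Σcross = 361.7500 → A = |Σcross|/2 = 180.8750 mm²
Σ(r_i+r_j)·cross = 13839.6250 → first moment M = |Σ|/6 = 2306.6042
R_c = M/A = 2306.6042/180.8750 = 12.7525 mm
θ = 62° = 1.082104 rad
V = θ·R_c·A = 1.082104·12.7525·180.8750 = 2495.986 mm³

Volume = 2495.986 mm³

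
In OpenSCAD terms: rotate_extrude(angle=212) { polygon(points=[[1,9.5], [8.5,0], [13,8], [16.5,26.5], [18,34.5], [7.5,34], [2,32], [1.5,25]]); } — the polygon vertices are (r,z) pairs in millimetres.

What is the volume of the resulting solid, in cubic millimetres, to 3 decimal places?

Profile (r,z), 8 vertices: (1,9.5) (8.5,0) (13,8) (16.5,26.5) (18,34.5) (7.5,34) (2,32) (1.5,25)
edge 0: (1,9.5)→(8.5,0)  cross = 1·0 − 8.5·9.5 = -80.7500; (r_i+r_j)·cross = 9.5·-80.7500 = -767.1250
edge 1: (8.5,0)→(13,8)  cross = 8.5·8 − 13·0 = 68.0000; (r_i+r_j)·cross = 21.5·68.0000 = 1462.0000
edge 2: (13,8)→(16.5,26.5)  cross = 13·26.5 − 16.5·8 = 212.5000; (r_i+r_j)·cross = 29.5·212.5000 = 6268.7500
edge 3: (16.5,26.5)→(18,34.5)  cross = 16.5·34.5 − 18·26.5 = 92.2500; (r_i+r_j)·cross = 34.5·92.2500 = 3182.6250
edge 4: (18,34.5)→(7.5,34)  cross = 18·34 − 7.5·34.5 = 353.2500; (r_i+r_j)·cross = 25.5·353.2500 = 9007.8750
edge 5: (7.5,34)→(2,32)  cross = 7.5·32 − 2·34 = 172.0000; (r_i+r_j)·cross = 9.5·172.0000 = 1634.0000
edge 6: (2,32)→(1.5,25)  cross = 2·25 − 1.5·32 = 2.0000; (r_i+r_j)·cross = 3.5·2.0000 = 7.0000
edge 7: (1.5,25)→(1,9.5)  cross = 1.5·9.5 − 1·25 = -10.7500; (r_i+r_j)·cross = 2.5·-10.7500 = -26.8750
Σcross = 808.5000 → A = |Σcross|/2 = 404.2500 mm²
Σ(r_i+r_j)·cross = 20768.2500 → first moment M = |Σ|/6 = 3461.3750
R_c = M/A = 3461.3750/404.2500 = 8.5625 mm
θ = 212° = 3.700098 rad
V = θ·R_c·A = 3.700098·8.5625·404.2500 = 12807.427 mm³

Volume = 12807.427 mm³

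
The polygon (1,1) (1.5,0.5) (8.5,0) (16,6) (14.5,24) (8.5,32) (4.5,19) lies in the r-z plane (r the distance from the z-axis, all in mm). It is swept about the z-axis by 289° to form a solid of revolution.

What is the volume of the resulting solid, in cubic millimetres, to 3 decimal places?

Volume = 13779.161 mm³

Profile (r,z), 7 vertices: (1,1) (1.5,0.5) (8.5,0) (16,6) (14.5,24) (8.5,32) (4.5,19)
edge 0: (1,1)→(1.5,0.5)  cross = 1·0.5 − 1.5·1 = -1.0000; (r_i+r_j)·cross = 2.5·-1.0000 = -2.5000
edge 1: (1.5,0.5)→(8.5,0)  cross = 1.5·0 − 8.5·0.5 = -4.2500; (r_i+r_j)·cross = 10·-4.2500 = -42.5000
edge 2: (8.5,0)→(16,6)  cross = 8.5·6 − 16·0 = 51.0000; (r_i+r_j)·cross = 24.5·51.0000 = 1249.5000
edge 3: (16,6)→(14.5,24)  cross = 16·24 − 14.5·6 = 297.0000; (r_i+r_j)·cross = 30.5·297.0000 = 9058.5000
edge 4: (14.5,24)→(8.5,32)  cross = 14.5·32 − 8.5·24 = 260.0000; (r_i+r_j)·cross = 23·260.0000 = 5980.0000
edge 5: (8.5,32)→(4.5,19)  cross = 8.5·19 − 4.5·32 = 17.5000; (r_i+r_j)·cross = 13·17.5000 = 227.5000
edge 6: (4.5,19)→(1,1)  cross = 4.5·1 − 1·19 = -14.5000; (r_i+r_j)·cross = 5.5·-14.5000 = -79.7500
Σcross = 605.7500 → A = |Σcross|/2 = 302.8750 mm²
Σ(r_i+r_j)·cross = 16390.7500 → first moment M = |Σ|/6 = 2731.7917
R_c = M/A = 2731.7917/302.8750 = 9.0195 mm
θ = 289° = 5.044002 rad
V = θ·R_c·A = 5.044002·9.0195·302.8750 = 13779.161 mm³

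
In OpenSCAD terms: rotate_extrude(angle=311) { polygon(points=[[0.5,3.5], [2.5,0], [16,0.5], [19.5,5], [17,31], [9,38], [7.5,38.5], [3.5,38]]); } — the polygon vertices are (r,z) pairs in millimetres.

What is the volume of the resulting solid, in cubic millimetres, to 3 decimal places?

Volume = 30428.317 mm³

Profile (r,z), 8 vertices: (0.5,3.5) (2.5,0) (16,0.5) (19.5,5) (17,31) (9,38) (7.5,38.5) (3.5,38)
edge 0: (0.5,3.5)→(2.5,0)  cross = 0.5·0 − 2.5·3.5 = -8.7500; (r_i+r_j)·cross = 3·-8.7500 = -26.2500
edge 1: (2.5,0)→(16,0.5)  cross = 2.5·0.5 − 16·0 = 1.2500; (r_i+r_j)·cross = 18.5·1.2500 = 23.1250
edge 2: (16,0.5)→(19.5,5)  cross = 16·5 − 19.5·0.5 = 70.2500; (r_i+r_j)·cross = 35.5·70.2500 = 2493.8750
edge 3: (19.5,5)→(17,31)  cross = 19.5·31 − 17·5 = 519.5000; (r_i+r_j)·cross = 36.5·519.5000 = 18961.7500
edge 4: (17,31)→(9,38)  cross = 17·38 − 9·31 = 367.0000; (r_i+r_j)·cross = 26·367.0000 = 9542.0000
edge 5: (9,38)→(7.5,38.5)  cross = 9·38.5 − 7.5·38 = 61.5000; (r_i+r_j)·cross = 16.5·61.5000 = 1014.7500
edge 6: (7.5,38.5)→(3.5,38)  cross = 7.5·38 − 3.5·38.5 = 150.2500; (r_i+r_j)·cross = 11·150.2500 = 1652.7500
edge 7: (3.5,38)→(0.5,3.5)  cross = 3.5·3.5 − 0.5·38 = -6.7500; (r_i+r_j)·cross = 4·-6.7500 = -27.0000
Σcross = 1154.2500 → A = |Σcross|/2 = 577.1250 mm²
Σ(r_i+r_j)·cross = 33635.0000 → first moment M = |Σ|/6 = 5605.8333
R_c = M/A = 5605.8333/577.1250 = 9.7134 mm
θ = 311° = 5.427974 rad
V = θ·R_c·A = 5.427974·9.7134·577.1250 = 30428.317 mm³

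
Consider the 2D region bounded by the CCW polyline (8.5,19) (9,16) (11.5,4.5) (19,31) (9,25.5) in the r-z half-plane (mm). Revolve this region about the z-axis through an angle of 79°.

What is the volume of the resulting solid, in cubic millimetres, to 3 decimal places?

Volume = 2220.947 mm³

Profile (r,z), 5 vertices: (8.5,19) (9,16) (11.5,4.5) (19,31) (9,25.5)
edge 0: (8.5,19)→(9,16)  cross = 8.5·16 − 9·19 = -35.0000; (r_i+r_j)·cross = 17.5·-35.0000 = -612.5000
edge 1: (9,16)→(11.5,4.5)  cross = 9·4.5 − 11.5·16 = -143.5000; (r_i+r_j)·cross = 20.5·-143.5000 = -2941.7500
edge 2: (11.5,4.5)→(19,31)  cross = 11.5·31 − 19·4.5 = 271.0000; (r_i+r_j)·cross = 30.5·271.0000 = 8265.5000
edge 3: (19,31)→(9,25.5)  cross = 19·25.5 − 9·31 = 205.5000; (r_i+r_j)·cross = 28·205.5000 = 5754.0000
edge 4: (9,25.5)→(8.5,19)  cross = 9·19 − 8.5·25.5 = -45.7500; (r_i+r_j)·cross = 17.5·-45.7500 = -800.6250
Σcross = 252.2500 → A = |Σcross|/2 = 126.1250 mm²
Σ(r_i+r_j)·cross = 9664.6250 → first moment M = |Σ|/6 = 1610.7708
R_c = M/A = 1610.7708/126.1250 = 12.7712 mm
θ = 79° = 1.378810 rad
V = θ·R_c·A = 1.378810·12.7712·126.1250 = 2220.947 mm³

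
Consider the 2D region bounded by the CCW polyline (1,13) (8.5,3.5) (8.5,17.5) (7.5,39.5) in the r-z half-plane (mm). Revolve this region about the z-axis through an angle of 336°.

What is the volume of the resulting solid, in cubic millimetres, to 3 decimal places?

Profile (r,z), 4 vertices: (1,13) (8.5,3.5) (8.5,17.5) (7.5,39.5)
edge 0: (1,13)→(8.5,3.5)  cross = 1·3.5 − 8.5·13 = -107.0000; (r_i+r_j)·cross = 9.5·-107.0000 = -1016.5000
edge 1: (8.5,3.5)→(8.5,17.5)  cross = 8.5·17.5 − 8.5·3.5 = 119.0000; (r_i+r_j)·cross = 17·119.0000 = 2023.0000
edge 2: (8.5,17.5)→(7.5,39.5)  cross = 8.5·39.5 − 7.5·17.5 = 204.5000; (r_i+r_j)·cross = 16·204.5000 = 3272.0000
edge 3: (7.5,39.5)→(1,13)  cross = 7.5·13 − 1·39.5 = 58.0000; (r_i+r_j)·cross = 8.5·58.0000 = 493.0000
Σcross = 274.5000 → A = |Σcross|/2 = 137.2500 mm²
Σ(r_i+r_j)·cross = 4771.5000 → first moment M = |Σ|/6 = 795.2500
R_c = M/A = 795.2500/137.2500 = 5.7942 mm
θ = 336° = 5.864306 rad
V = θ·R_c·A = 5.864306·5.7942·137.2500 = 4663.590 mm³

Volume = 4663.590 mm³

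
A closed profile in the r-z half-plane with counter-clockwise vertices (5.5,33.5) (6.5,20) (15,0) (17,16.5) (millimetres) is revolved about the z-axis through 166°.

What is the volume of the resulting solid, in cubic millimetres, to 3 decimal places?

Volume = 5286.932 mm³

Profile (r,z), 4 vertices: (5.5,33.5) (6.5,20) (15,0) (17,16.5)
edge 0: (5.5,33.5)→(6.5,20)  cross = 5.5·20 − 6.5·33.5 = -107.7500; (r_i+r_j)·cross = 12·-107.7500 = -1293.0000
edge 1: (6.5,20)→(15,0)  cross = 6.5·0 − 15·20 = -300.0000; (r_i+r_j)·cross = 21.5·-300.0000 = -6450.0000
edge 2: (15,0)→(17,16.5)  cross = 15·16.5 − 17·0 = 247.5000; (r_i+r_j)·cross = 32·247.5000 = 7920.0000
edge 3: (17,16.5)→(5.5,33.5)  cross = 17·33.5 − 5.5·16.5 = 478.7500; (r_i+r_j)·cross = 22.5·478.7500 = 10771.8750
Σcross = 318.5000 → A = |Σcross|/2 = 159.2500 mm²
Σ(r_i+r_j)·cross = 10948.8750 → first moment M = |Σ|/6 = 1824.8125
R_c = M/A = 1824.8125/159.2500 = 11.4588 mm
θ = 166° = 2.897247 rad
V = θ·R_c·A = 2.897247·11.4588·159.2500 = 5286.932 mm³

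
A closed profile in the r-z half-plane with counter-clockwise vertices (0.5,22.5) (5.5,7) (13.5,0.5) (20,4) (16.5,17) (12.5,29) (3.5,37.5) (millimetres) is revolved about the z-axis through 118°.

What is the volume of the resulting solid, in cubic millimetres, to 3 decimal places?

Volume = 7839.872 mm³

Profile (r,z), 7 vertices: (0.5,22.5) (5.5,7) (13.5,0.5) (20,4) (16.5,17) (12.5,29) (3.5,37.5)
edge 0: (0.5,22.5)→(5.5,7)  cross = 0.5·7 − 5.5·22.5 = -120.2500; (r_i+r_j)·cross = 6·-120.2500 = -721.5000
edge 1: (5.5,7)→(13.5,0.5)  cross = 5.5·0.5 − 13.5·7 = -91.7500; (r_i+r_j)·cross = 19·-91.7500 = -1743.2500
edge 2: (13.5,0.5)→(20,4)  cross = 13.5·4 − 20·0.5 = 44.0000; (r_i+r_j)·cross = 33.5·44.0000 = 1474.0000
edge 3: (20,4)→(16.5,17)  cross = 20·17 − 16.5·4 = 274.0000; (r_i+r_j)·cross = 36.5·274.0000 = 10001.0000
edge 4: (16.5,17)→(12.5,29)  cross = 16.5·29 − 12.5·17 = 266.0000; (r_i+r_j)·cross = 29·266.0000 = 7714.0000
edge 5: (12.5,29)→(3.5,37.5)  cross = 12.5·37.5 − 3.5·29 = 367.2500; (r_i+r_j)·cross = 16·367.2500 = 5876.0000
edge 6: (3.5,37.5)→(0.5,22.5)  cross = 3.5·22.5 − 0.5·37.5 = 60.0000; (r_i+r_j)·cross = 4·60.0000 = 240.0000
Σcross = 799.2500 → A = |Σcross|/2 = 399.6250 mm²
Σ(r_i+r_j)·cross = 22840.2500 → first moment M = |Σ|/6 = 3806.7083
R_c = M/A = 3806.7083/399.6250 = 9.5257 mm
θ = 118° = 2.059489 rad
V = θ·R_c·A = 2.059489·9.5257·399.6250 = 7839.872 mm³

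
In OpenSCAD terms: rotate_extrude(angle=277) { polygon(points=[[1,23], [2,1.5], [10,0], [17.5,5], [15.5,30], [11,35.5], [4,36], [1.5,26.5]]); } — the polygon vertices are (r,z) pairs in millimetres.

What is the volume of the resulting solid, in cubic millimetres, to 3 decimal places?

Profile (r,z), 8 vertices: (1,23) (2,1.5) (10,0) (17.5,5) (15.5,30) (11,35.5) (4,36) (1.5,26.5)
edge 0: (1,23)→(2,1.5)  cross = 1·1.5 − 2·23 = -44.5000; (r_i+r_j)·cross = 3·-44.5000 = -133.5000
edge 1: (2,1.5)→(10,0)  cross = 2·0 − 10·1.5 = -15.0000; (r_i+r_j)·cross = 12·-15.0000 = -180.0000
edge 2: (10,0)→(17.5,5)  cross = 10·5 − 17.5·0 = 50.0000; (r_i+r_j)·cross = 27.5·50.0000 = 1375.0000
edge 3: (17.5,5)→(15.5,30)  cross = 17.5·30 − 15.5·5 = 447.5000; (r_i+r_j)·cross = 33·447.5000 = 14767.5000
edge 4: (15.5,30)→(11,35.5)  cross = 15.5·35.5 − 11·30 = 220.2500; (r_i+r_j)·cross = 26.5·220.2500 = 5836.6250
edge 5: (11,35.5)→(4,36)  cross = 11·36 − 4·35.5 = 254.0000; (r_i+r_j)·cross = 15·254.0000 = 3810.0000
edge 6: (4,36)→(1.5,26.5)  cross = 4·26.5 − 1.5·36 = 52.0000; (r_i+r_j)·cross = 5.5·52.0000 = 286.0000
edge 7: (1.5,26.5)→(1,23)  cross = 1.5·23 − 1·26.5 = 8.0000; (r_i+r_j)·cross = 2.5·8.0000 = 20.0000
Σcross = 972.2500 → A = |Σcross|/2 = 486.1250 mm²
Σ(r_i+r_j)·cross = 25781.6250 → first moment M = |Σ|/6 = 4296.9375
R_c = M/A = 4296.9375/486.1250 = 8.8392 mm
θ = 277° = 4.834562 rad
V = θ·R_c·A = 4.834562·8.8392·486.1250 = 20773.811 mm³

Volume = 20773.811 mm³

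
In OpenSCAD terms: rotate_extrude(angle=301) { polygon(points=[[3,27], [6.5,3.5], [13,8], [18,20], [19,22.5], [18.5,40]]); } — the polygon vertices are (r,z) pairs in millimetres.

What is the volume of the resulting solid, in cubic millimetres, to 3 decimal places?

Profile (r,z), 6 vertices: (3,27) (6.5,3.5) (13,8) (18,20) (19,22.5) (18.5,40)
edge 0: (3,27)→(6.5,3.5)  cross = 3·3.5 − 6.5·27 = -165.0000; (r_i+r_j)·cross = 9.5·-165.0000 = -1567.5000
edge 1: (6.5,3.5)→(13,8)  cross = 6.5·8 − 13·3.5 = 6.5000; (r_i+r_j)·cross = 19.5·6.5000 = 126.7500
edge 2: (13,8)→(18,20)  cross = 13·20 − 18·8 = 116.0000; (r_i+r_j)·cross = 31·116.0000 = 3596.0000
edge 3: (18,20)→(19,22.5)  cross = 18·22.5 − 19·20 = 25.0000; (r_i+r_j)·cross = 37·25.0000 = 925.0000
edge 4: (19,22.5)→(18.5,40)  cross = 19·40 − 18.5·22.5 = 343.7500; (r_i+r_j)·cross = 37.5·343.7500 = 12890.6250
edge 5: (18.5,40)→(3,27)  cross = 18.5·27 − 3·40 = 379.5000; (r_i+r_j)·cross = 21.5·379.5000 = 8159.2500
Σcross = 705.7500 → A = |Σcross|/2 = 352.8750 mm²
Σ(r_i+r_j)·cross = 24130.1250 → first moment M = |Σ|/6 = 4021.6875
R_c = M/A = 4021.6875/352.8750 = 11.3969 mm
θ = 301° = 5.253441 rad
V = θ·R_c·A = 5.253441·11.3969·352.8750 = 21127.698 mm³

Volume = 21127.698 mm³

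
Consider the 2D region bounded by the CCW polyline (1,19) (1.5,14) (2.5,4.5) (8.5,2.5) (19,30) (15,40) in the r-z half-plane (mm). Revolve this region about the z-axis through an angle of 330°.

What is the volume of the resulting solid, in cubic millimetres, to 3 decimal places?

Profile (r,z), 6 vertices: (1,19) (1.5,14) (2.5,4.5) (8.5,2.5) (19,30) (15,40)
edge 0: (1,19)→(1.5,14)  cross = 1·14 − 1.5·19 = -14.5000; (r_i+r_j)·cross = 2.5·-14.5000 = -36.2500
edge 1: (1.5,14)→(2.5,4.5)  cross = 1.5·4.5 − 2.5·14 = -28.2500; (r_i+r_j)·cross = 4·-28.2500 = -113.0000
edge 2: (2.5,4.5)→(8.5,2.5)  cross = 2.5·2.5 − 8.5·4.5 = -32.0000; (r_i+r_j)·cross = 11·-32.0000 = -352.0000
edge 3: (8.5,2.5)→(19,30)  cross = 8.5·30 − 19·2.5 = 207.5000; (r_i+r_j)·cross = 27.5·207.5000 = 5706.2500
edge 4: (19,30)→(15,40)  cross = 19·40 − 15·30 = 310.0000; (r_i+r_j)·cross = 34·310.0000 = 10540.0000
edge 5: (15,40)→(1,19)  cross = 15·19 − 1·40 = 245.0000; (r_i+r_j)·cross = 16·245.0000 = 3920.0000
Σcross = 687.7500 → A = |Σcross|/2 = 343.8750 mm²
Σ(r_i+r_j)·cross = 19665.0000 → first moment M = |Σ|/6 = 3277.5000
R_c = M/A = 3277.5000/343.8750 = 9.5311 mm
θ = 330° = 5.759587 rad
V = θ·R_c·A = 5.759587·9.5311·343.8750 = 18877.045 mm³

Volume = 18877.045 mm³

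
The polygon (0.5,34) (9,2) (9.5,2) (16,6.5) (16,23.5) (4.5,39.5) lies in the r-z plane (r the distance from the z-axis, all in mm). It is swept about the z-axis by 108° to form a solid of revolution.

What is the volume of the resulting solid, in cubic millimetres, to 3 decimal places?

Volume = 5655.181 mm³

Profile (r,z), 6 vertices: (0.5,34) (9,2) (9.5,2) (16,6.5) (16,23.5) (4.5,39.5)
edge 0: (0.5,34)→(9,2)  cross = 0.5·2 − 9·34 = -305.0000; (r_i+r_j)·cross = 9.5·-305.0000 = -2897.5000
edge 1: (9,2)→(9.5,2)  cross = 9·2 − 9.5·2 = -1.0000; (r_i+r_j)·cross = 18.5·-1.0000 = -18.5000
edge 2: (9.5,2)→(16,6.5)  cross = 9.5·6.5 − 16·2 = 29.7500; (r_i+r_j)·cross = 25.5·29.7500 = 758.6250
edge 3: (16,6.5)→(16,23.5)  cross = 16·23.5 − 16·6.5 = 272.0000; (r_i+r_j)·cross = 32·272.0000 = 8704.0000
edge 4: (16,23.5)→(4.5,39.5)  cross = 16·39.5 − 4.5·23.5 = 526.2500; (r_i+r_j)·cross = 20.5·526.2500 = 10788.1250
edge 5: (4.5,39.5)→(0.5,34)  cross = 4.5·34 − 0.5·39.5 = 133.2500; (r_i+r_j)·cross = 5·133.2500 = 666.2500
Σcross = 655.2500 → A = |Σcross|/2 = 327.6250 mm²
Σ(r_i+r_j)·cross = 18001.0000 → first moment M = |Σ|/6 = 3000.1667
R_c = M/A = 3000.1667/327.6250 = 9.1573 mm
θ = 108° = 1.884956 rad
V = θ·R_c·A = 1.884956·9.1573·327.6250 = 5655.181 mm³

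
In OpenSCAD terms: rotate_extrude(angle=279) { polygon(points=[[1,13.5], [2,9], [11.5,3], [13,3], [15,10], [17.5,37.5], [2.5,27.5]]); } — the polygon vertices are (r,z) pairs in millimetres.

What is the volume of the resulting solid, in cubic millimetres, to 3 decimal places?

Volume = 17258.310 mm³

Profile (r,z), 7 vertices: (1,13.5) (2,9) (11.5,3) (13,3) (15,10) (17.5,37.5) (2.5,27.5)
edge 0: (1,13.5)→(2,9)  cross = 1·9 − 2·13.5 = -18.0000; (r_i+r_j)·cross = 3·-18.0000 = -54.0000
edge 1: (2,9)→(11.5,3)  cross = 2·3 − 11.5·9 = -97.5000; (r_i+r_j)·cross = 13.5·-97.5000 = -1316.2500
edge 2: (11.5,3)→(13,3)  cross = 11.5·3 − 13·3 = -4.5000; (r_i+r_j)·cross = 24.5·-4.5000 = -110.2500
edge 3: (13,3)→(15,10)  cross = 13·10 − 15·3 = 85.0000; (r_i+r_j)·cross = 28·85.0000 = 2380.0000
edge 4: (15,10)→(17.5,37.5)  cross = 15·37.5 − 17.5·10 = 387.5000; (r_i+r_j)·cross = 32.5·387.5000 = 12593.7500
edge 5: (17.5,37.5)→(2.5,27.5)  cross = 17.5·27.5 − 2.5·37.5 = 387.5000; (r_i+r_j)·cross = 20·387.5000 = 7750.0000
edge 6: (2.5,27.5)→(1,13.5)  cross = 2.5·13.5 − 1·27.5 = 6.2500; (r_i+r_j)·cross = 3.5·6.2500 = 21.8750
Σcross = 746.2500 → A = |Σcross|/2 = 373.1250 mm²
Σ(r_i+r_j)·cross = 21265.1250 → first moment M = |Σ|/6 = 3544.1875
R_c = M/A = 3544.1875/373.1250 = 9.4987 mm
θ = 279° = 4.869469 rad
V = θ·R_c·A = 4.869469·9.4987·373.1250 = 17258.310 mm³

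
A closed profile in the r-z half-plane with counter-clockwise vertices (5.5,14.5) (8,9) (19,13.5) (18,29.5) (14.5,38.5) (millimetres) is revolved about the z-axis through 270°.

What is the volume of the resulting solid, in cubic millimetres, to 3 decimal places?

Volume = 13932.473 mm³

Profile (r,z), 5 vertices: (5.5,14.5) (8,9) (19,13.5) (18,29.5) (14.5,38.5)
edge 0: (5.5,14.5)→(8,9)  cross = 5.5·9 − 8·14.5 = -66.5000; (r_i+r_j)·cross = 13.5·-66.5000 = -897.7500
edge 1: (8,9)→(19,13.5)  cross = 8·13.5 − 19·9 = -63.0000; (r_i+r_j)·cross = 27·-63.0000 = -1701.0000
edge 2: (19,13.5)→(18,29.5)  cross = 19·29.5 − 18·13.5 = 317.5000; (r_i+r_j)·cross = 37·317.5000 = 11747.5000
edge 3: (18,29.5)→(14.5,38.5)  cross = 18·38.5 − 14.5·29.5 = 265.2500; (r_i+r_j)·cross = 32.5·265.2500 = 8620.6250
edge 4: (14.5,38.5)→(5.5,14.5)  cross = 14.5·14.5 − 5.5·38.5 = -1.5000; (r_i+r_j)·cross = 20·-1.5000 = -30.0000
Σcross = 451.7500 → A = |Σcross|/2 = 225.8750 mm²
Σ(r_i+r_j)·cross = 17739.3750 → first moment M = |Σ|/6 = 2956.5625
R_c = M/A = 2956.5625/225.8750 = 13.0894 mm
θ = 270° = 4.712389 rad
V = θ·R_c·A = 4.712389·13.0894·225.8750 = 13932.473 mm³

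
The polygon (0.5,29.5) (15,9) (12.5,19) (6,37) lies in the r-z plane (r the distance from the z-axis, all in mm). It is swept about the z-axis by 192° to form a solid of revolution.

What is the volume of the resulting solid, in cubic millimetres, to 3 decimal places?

Profile (r,z), 4 vertices: (0.5,29.5) (15,9) (12.5,19) (6,37)
edge 0: (0.5,29.5)→(15,9)  cross = 0.5·9 − 15·29.5 = -438.0000; (r_i+r_j)·cross = 15.5·-438.0000 = -6789.0000
edge 1: (15,9)→(12.5,19)  cross = 15·19 − 12.5·9 = 172.5000; (r_i+r_j)·cross = 27.5·172.5000 = 4743.7500
edge 2: (12.5,19)→(6,37)  cross = 12.5·37 − 6·19 = 348.5000; (r_i+r_j)·cross = 18.5·348.5000 = 6447.2500
edge 3: (6,37)→(0.5,29.5)  cross = 6·29.5 − 0.5·37 = 158.5000; (r_i+r_j)·cross = 6.5·158.5000 = 1030.2500
Σcross = 241.5000 → A = |Σcross|/2 = 120.7500 mm²
Σ(r_i+r_j)·cross = 5432.2500 → first moment M = |Σ|/6 = 905.3750
R_c = M/A = 905.3750/120.7500 = 7.4979 mm
θ = 192° = 3.351032 rad
V = θ·R_c·A = 3.351032·7.4979·120.7500 = 3033.941 mm³

Volume = 3033.941 mm³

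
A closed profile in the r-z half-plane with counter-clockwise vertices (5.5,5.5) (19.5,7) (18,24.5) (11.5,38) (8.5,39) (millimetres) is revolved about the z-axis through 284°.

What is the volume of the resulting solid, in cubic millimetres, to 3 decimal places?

Profile (r,z), 5 vertices: (5.5,5.5) (19.5,7) (18,24.5) (11.5,38) (8.5,39)
edge 0: (5.5,5.5)→(19.5,7)  cross = 5.5·7 − 19.5·5.5 = -68.7500; (r_i+r_j)·cross = 25·-68.7500 = -1718.7500
edge 1: (19.5,7)→(18,24.5)  cross = 19.5·24.5 − 18·7 = 351.7500; (r_i+r_j)·cross = 37.5·351.7500 = 13190.6250
edge 2: (18,24.5)→(11.5,38)  cross = 18·38 − 11.5·24.5 = 402.2500; (r_i+r_j)·cross = 29.5·402.2500 = 11866.3750
edge 3: (11.5,38)→(8.5,39)  cross = 11.5·39 − 8.5·38 = 125.5000; (r_i+r_j)·cross = 20·125.5000 = 2510.0000
edge 4: (8.5,39)→(5.5,5.5)  cross = 8.5·5.5 − 5.5·39 = -167.7500; (r_i+r_j)·cross = 14·-167.7500 = -2348.5000
Σcross = 643.0000 → A = |Σcross|/2 = 321.5000 mm²
Σ(r_i+r_j)·cross = 23499.7500 → first moment M = |Σ|/6 = 3916.6250
R_c = M/A = 3916.6250/321.5000 = 12.1823 mm
θ = 284° = 4.956735 rad
V = θ·R_c·A = 4.956735·12.1823·321.5000 = 19413.673 mm³

Volume = 19413.673 mm³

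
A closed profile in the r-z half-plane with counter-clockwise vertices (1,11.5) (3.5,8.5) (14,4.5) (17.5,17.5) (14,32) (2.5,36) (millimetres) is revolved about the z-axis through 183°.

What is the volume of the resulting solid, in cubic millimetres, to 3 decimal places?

Volume = 10742.460 mm³

Profile (r,z), 6 vertices: (1,11.5) (3.5,8.5) (14,4.5) (17.5,17.5) (14,32) (2.5,36)
edge 0: (1,11.5)→(3.5,8.5)  cross = 1·8.5 − 3.5·11.5 = -31.7500; (r_i+r_j)·cross = 4.5·-31.7500 = -142.8750
edge 1: (3.5,8.5)→(14,4.5)  cross = 3.5·4.5 − 14·8.5 = -103.2500; (r_i+r_j)·cross = 17.5·-103.2500 = -1806.8750
edge 2: (14,4.5)→(17.5,17.5)  cross = 14·17.5 − 17.5·4.5 = 166.2500; (r_i+r_j)·cross = 31.5·166.2500 = 5236.8750
edge 3: (17.5,17.5)→(14,32)  cross = 17.5·32 − 14·17.5 = 315.0000; (r_i+r_j)·cross = 31.5·315.0000 = 9922.5000
edge 4: (14,32)→(2.5,36)  cross = 14·36 − 2.5·32 = 424.0000; (r_i+r_j)·cross = 16.5·424.0000 = 6996.0000
edge 5: (2.5,36)→(1,11.5)  cross = 2.5·11.5 − 1·36 = -7.2500; (r_i+r_j)·cross = 3.5·-7.2500 = -25.3750
Σcross = 763.0000 → A = |Σcross|/2 = 381.5000 mm²
Σ(r_i+r_j)·cross = 20180.2500 → first moment M = |Σ|/6 = 3363.3750
R_c = M/A = 3363.3750/381.5000 = 8.8162 mm
θ = 183° = 3.193953 rad
V = θ·R_c·A = 3.193953·8.8162·381.5000 = 10742.460 mm³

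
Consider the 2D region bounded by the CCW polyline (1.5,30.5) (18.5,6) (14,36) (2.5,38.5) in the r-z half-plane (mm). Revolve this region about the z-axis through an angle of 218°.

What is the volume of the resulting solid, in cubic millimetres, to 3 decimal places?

Volume = 9697.529 mm³

Profile (r,z), 4 vertices: (1.5,30.5) (18.5,6) (14,36) (2.5,38.5)
edge 0: (1.5,30.5)→(18.5,6)  cross = 1.5·6 − 18.5·30.5 = -555.2500; (r_i+r_j)·cross = 20·-555.2500 = -11105.0000
edge 1: (18.5,6)→(14,36)  cross = 18.5·36 − 14·6 = 582.0000; (r_i+r_j)·cross = 32.5·582.0000 = 18915.0000
edge 2: (14,36)→(2.5,38.5)  cross = 14·38.5 − 2.5·36 = 449.0000; (r_i+r_j)·cross = 16.5·449.0000 = 7408.5000
edge 3: (2.5,38.5)→(1.5,30.5)  cross = 2.5·30.5 − 1.5·38.5 = 18.5000; (r_i+r_j)·cross = 4·18.5000 = 74.0000
Σcross = 494.2500 → A = |Σcross|/2 = 247.1250 mm²
Σ(r_i+r_j)·cross = 15292.5000 → first moment M = |Σ|/6 = 2548.7500
R_c = M/A = 2548.7500/247.1250 = 10.3136 mm
θ = 218° = 3.804818 rad
V = θ·R_c·A = 3.804818·10.3136·247.1250 = 9697.529 mm³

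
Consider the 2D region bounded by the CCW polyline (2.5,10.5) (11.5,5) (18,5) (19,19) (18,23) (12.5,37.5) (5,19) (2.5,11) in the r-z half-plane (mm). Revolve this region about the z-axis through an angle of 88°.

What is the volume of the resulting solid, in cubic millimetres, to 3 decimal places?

Profile (r,z), 8 vertices: (2.5,10.5) (11.5,5) (18,5) (19,19) (18,23) (12.5,37.5) (5,19) (2.5,11)
edge 0: (2.5,10.5)→(11.5,5)  cross = 2.5·5 − 11.5·10.5 = -108.2500; (r_i+r_j)·cross = 14·-108.2500 = -1515.5000
edge 1: (11.5,5)→(18,5)  cross = 11.5·5 − 18·5 = -32.5000; (r_i+r_j)·cross = 29.5·-32.5000 = -958.7500
edge 2: (18,5)→(19,19)  cross = 18·19 − 19·5 = 247.0000; (r_i+r_j)·cross = 37·247.0000 = 9139.0000
edge 3: (19,19)→(18,23)  cross = 19·23 − 18·19 = 95.0000; (r_i+r_j)·cross = 37·95.0000 = 3515.0000
edge 4: (18,23)→(12.5,37.5)  cross = 18·37.5 − 12.5·23 = 387.5000; (r_i+r_j)·cross = 30.5·387.5000 = 11818.7500
edge 5: (12.5,37.5)→(5,19)  cross = 12.5·19 − 5·37.5 = 50.0000; (r_i+r_j)·cross = 17.5·50.0000 = 875.0000
edge 6: (5,19)→(2.5,11)  cross = 5·11 − 2.5·19 = 7.5000; (r_i+r_j)·cross = 7.5·7.5000 = 56.2500
edge 7: (2.5,11)→(2.5,10.5)  cross = 2.5·10.5 − 2.5·11 = -1.2500; (r_i+r_j)·cross = 5·-1.2500 = -6.2500
Σcross = 645.0000 → A = |Σcross|/2 = 322.5000 mm²
Σ(r_i+r_j)·cross = 22923.5000 → first moment M = |Σ|/6 = 3820.5833
R_c = M/A = 3820.5833/322.5000 = 11.8468 mm
θ = 88° = 1.535890 rad
V = θ·R_c·A = 1.535890·11.8468·322.5000 = 5867.995 mm³

Volume = 5867.995 mm³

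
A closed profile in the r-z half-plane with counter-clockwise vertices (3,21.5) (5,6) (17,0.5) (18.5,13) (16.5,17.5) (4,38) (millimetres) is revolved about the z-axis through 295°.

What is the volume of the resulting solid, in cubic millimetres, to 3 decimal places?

Volume = 16869.249 mm³

Profile (r,z), 6 vertices: (3,21.5) (5,6) (17,0.5) (18.5,13) (16.5,17.5) (4,38)
edge 0: (3,21.5)→(5,6)  cross = 3·6 − 5·21.5 = -89.5000; (r_i+r_j)·cross = 8·-89.5000 = -716.0000
edge 1: (5,6)→(17,0.5)  cross = 5·0.5 − 17·6 = -99.5000; (r_i+r_j)·cross = 22·-99.5000 = -2189.0000
edge 2: (17,0.5)→(18.5,13)  cross = 17·13 − 18.5·0.5 = 211.7500; (r_i+r_j)·cross = 35.5·211.7500 = 7517.1250
edge 3: (18.5,13)→(16.5,17.5)  cross = 18.5·17.5 − 16.5·13 = 109.2500; (r_i+r_j)·cross = 35·109.2500 = 3823.7500
edge 4: (16.5,17.5)→(4,38)  cross = 16.5·38 − 4·17.5 = 557.0000; (r_i+r_j)·cross = 20.5·557.0000 = 11418.5000
edge 5: (4,38)→(3,21.5)  cross = 4·21.5 − 3·38 = -28.0000; (r_i+r_j)·cross = 7·-28.0000 = -196.0000
Σcross = 661.0000 → A = |Σcross|/2 = 330.5000 mm²
Σ(r_i+r_j)·cross = 19658.3750 → first moment M = |Σ|/6 = 3276.3958
R_c = M/A = 3276.3958/330.5000 = 9.9135 mm
θ = 295° = 5.148721 rad
V = θ·R_c·A = 5.148721·9.9135·330.5000 = 16869.249 mm³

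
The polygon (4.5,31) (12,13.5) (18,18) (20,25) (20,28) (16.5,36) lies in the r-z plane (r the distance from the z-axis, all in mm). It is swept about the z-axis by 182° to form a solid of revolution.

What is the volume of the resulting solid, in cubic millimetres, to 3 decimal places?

Volume = 8804.660 mm³

Profile (r,z), 6 vertices: (4.5,31) (12,13.5) (18,18) (20,25) (20,28) (16.5,36)
edge 0: (4.5,31)→(12,13.5)  cross = 4.5·13.5 − 12·31 = -311.2500; (r_i+r_j)·cross = 16.5·-311.2500 = -5135.6250
edge 1: (12,13.5)→(18,18)  cross = 12·18 − 18·13.5 = -27.0000; (r_i+r_j)·cross = 30·-27.0000 = -810.0000
edge 2: (18,18)→(20,25)  cross = 18·25 − 20·18 = 90.0000; (r_i+r_j)·cross = 38·90.0000 = 3420.0000
edge 3: (20,25)→(20,28)  cross = 20·28 − 20·25 = 60.0000; (r_i+r_j)·cross = 40·60.0000 = 2400.0000
edge 4: (20,28)→(16.5,36)  cross = 20·36 − 16.5·28 = 258.0000; (r_i+r_j)·cross = 36.5·258.0000 = 9417.0000
edge 5: (16.5,36)→(4.5,31)  cross = 16.5·31 − 4.5·36 = 349.5000; (r_i+r_j)·cross = 21·349.5000 = 7339.5000
Σcross = 419.2500 → A = |Σcross|/2 = 209.6250 mm²
Σ(r_i+r_j)·cross = 16630.8750 → first moment M = |Σ|/6 = 2771.8125
R_c = M/A = 2771.8125/209.6250 = 13.2227 mm
θ = 182° = 3.176499 rad
V = θ·R_c·A = 3.176499·13.2227·209.6250 = 8804.660 mm³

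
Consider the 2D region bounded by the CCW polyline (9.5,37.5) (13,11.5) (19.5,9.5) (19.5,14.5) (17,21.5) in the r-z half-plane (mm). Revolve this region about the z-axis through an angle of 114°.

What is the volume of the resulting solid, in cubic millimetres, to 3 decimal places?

Volume = 3251.130 mm³

Profile (r,z), 5 vertices: (9.5,37.5) (13,11.5) (19.5,9.5) (19.5,14.5) (17,21.5)
edge 0: (9.5,37.5)→(13,11.5)  cross = 9.5·11.5 − 13·37.5 = -378.2500; (r_i+r_j)·cross = 22.5·-378.2500 = -8510.6250
edge 1: (13,11.5)→(19.5,9.5)  cross = 13·9.5 − 19.5·11.5 = -100.7500; (r_i+r_j)·cross = 32.5·-100.7500 = -3274.3750
edge 2: (19.5,9.5)→(19.5,14.5)  cross = 19.5·14.5 − 19.5·9.5 = 97.5000; (r_i+r_j)·cross = 39·97.5000 = 3802.5000
edge 3: (19.5,14.5)→(17,21.5)  cross = 19.5·21.5 − 17·14.5 = 172.7500; (r_i+r_j)·cross = 36.5·172.7500 = 6305.3750
edge 4: (17,21.5)→(9.5,37.5)  cross = 17·37.5 − 9.5·21.5 = 433.2500; (r_i+r_j)·cross = 26.5·433.2500 = 11481.1250
Σcross = 224.5000 → A = |Σcross|/2 = 112.2500 mm²
Σ(r_i+r_j)·cross = 9804.0000 → first moment M = |Σ|/6 = 1634.0000
R_c = M/A = 1634.0000/112.2500 = 14.5568 mm
θ = 114° = 1.989675 rad
V = θ·R_c·A = 1.989675·14.5568·112.2500 = 3251.130 mm³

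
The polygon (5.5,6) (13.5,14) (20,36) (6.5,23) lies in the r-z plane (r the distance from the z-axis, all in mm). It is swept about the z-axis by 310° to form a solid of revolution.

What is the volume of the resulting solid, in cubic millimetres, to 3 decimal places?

Profile (r,z), 4 vertices: (5.5,6) (13.5,14) (20,36) (6.5,23)
edge 0: (5.5,6)→(13.5,14)  cross = 5.5·14 − 13.5·6 = -4.0000; (r_i+r_j)·cross = 19·-4.0000 = -76.0000
edge 1: (13.5,14)→(20,36)  cross = 13.5·36 − 20·14 = 206.0000; (r_i+r_j)·cross = 33.5·206.0000 = 6901.0000
edge 2: (20,36)→(6.5,23)  cross = 20·23 − 6.5·36 = 226.0000; (r_i+r_j)·cross = 26.5·226.0000 = 5989.0000
edge 3: (6.5,23)→(5.5,6)  cross = 6.5·6 − 5.5·23 = -87.5000; (r_i+r_j)·cross = 12·-87.5000 = -1050.0000
Σcross = 340.5000 → A = |Σcross|/2 = 170.2500 mm²
Σ(r_i+r_j)·cross = 11764.0000 → first moment M = |Σ|/6 = 1960.6667
R_c = M/A = 1960.6667/170.2500 = 11.5164 mm
θ = 310° = 5.410521 rad
V = θ·R_c·A = 5.410521·11.5164·170.2500 = 10608.228 mm³

Volume = 10608.228 mm³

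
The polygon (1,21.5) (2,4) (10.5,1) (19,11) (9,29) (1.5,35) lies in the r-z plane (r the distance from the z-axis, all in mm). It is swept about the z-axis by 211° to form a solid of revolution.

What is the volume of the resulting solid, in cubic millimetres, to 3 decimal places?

Volume = 10881.985 mm³

Profile (r,z), 6 vertices: (1,21.5) (2,4) (10.5,1) (19,11) (9,29) (1.5,35)
edge 0: (1,21.5)→(2,4)  cross = 1·4 − 2·21.5 = -39.0000; (r_i+r_j)·cross = 3·-39.0000 = -117.0000
edge 1: (2,4)→(10.5,1)  cross = 2·1 − 10.5·4 = -40.0000; (r_i+r_j)·cross = 12.5·-40.0000 = -500.0000
edge 2: (10.5,1)→(19,11)  cross = 10.5·11 − 19·1 = 96.5000; (r_i+r_j)·cross = 29.5·96.5000 = 2846.7500
edge 3: (19,11)→(9,29)  cross = 19·29 − 9·11 = 452.0000; (r_i+r_j)·cross = 28·452.0000 = 12656.0000
edge 4: (9,29)→(1.5,35)  cross = 9·35 − 1.5·29 = 271.5000; (r_i+r_j)·cross = 10.5·271.5000 = 2850.7500
edge 5: (1.5,35)→(1,21.5)  cross = 1.5·21.5 − 1·35 = -2.7500; (r_i+r_j)·cross = 2.5·-2.7500 = -6.8750
Σcross = 738.2500 → A = |Σcross|/2 = 369.1250 mm²
Σ(r_i+r_j)·cross = 17729.6250 → first moment M = |Σ|/6 = 2954.9375
R_c = M/A = 2954.9375/369.1250 = 8.0052 mm
θ = 211° = 3.682645 rad
V = θ·R_c·A = 3.682645·8.0052·369.1250 = 10881.985 mm³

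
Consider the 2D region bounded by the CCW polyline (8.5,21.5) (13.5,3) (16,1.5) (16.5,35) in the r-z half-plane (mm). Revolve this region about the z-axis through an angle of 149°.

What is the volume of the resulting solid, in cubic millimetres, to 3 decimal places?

Profile (r,z), 4 vertices: (8.5,21.5) (13.5,3) (16,1.5) (16.5,35)
edge 0: (8.5,21.5)→(13.5,3)  cross = 8.5·3 − 13.5·21.5 = -264.7500; (r_i+r_j)·cross = 22·-264.7500 = -5824.5000
edge 1: (13.5,3)→(16,1.5)  cross = 13.5·1.5 − 16·3 = -27.7500; (r_i+r_j)·cross = 29.5·-27.7500 = -818.6250
edge 2: (16,1.5)→(16.5,35)  cross = 16·35 − 16.5·1.5 = 535.2500; (r_i+r_j)·cross = 32.5·535.2500 = 17395.6250
edge 3: (16.5,35)→(8.5,21.5)  cross = 16.5·21.5 − 8.5·35 = 57.2500; (r_i+r_j)·cross = 25·57.2500 = 1431.2500
Σcross = 300.0000 → A = |Σcross|/2 = 150.0000 mm²
Σ(r_i+r_j)·cross = 12183.7500 → first moment M = |Σ|/6 = 2030.6250
R_c = M/A = 2030.6250/150.0000 = 13.5375 mm
θ = 149° = 2.600541 rad
V = θ·R_c·A = 2.600541·13.5375·150.0000 = 5280.723 mm³

Volume = 5280.723 mm³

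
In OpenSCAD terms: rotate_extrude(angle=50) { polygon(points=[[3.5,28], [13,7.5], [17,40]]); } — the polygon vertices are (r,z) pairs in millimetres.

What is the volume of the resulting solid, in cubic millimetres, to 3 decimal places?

Profile (r,z), 3 vertices: (3.5,28) (13,7.5) (17,40)
edge 0: (3.5,28)→(13,7.5)  cross = 3.5·7.5 − 13·28 = -337.7500; (r_i+r_j)·cross = 16.5·-337.7500 = -5572.8750
edge 1: (13,7.5)→(17,40)  cross = 13·40 − 17·7.5 = 392.5000; (r_i+r_j)·cross = 30·392.5000 = 11775.0000
edge 2: (17,40)→(3.5,28)  cross = 17·28 − 3.5·40 = 336.0000; (r_i+r_j)·cross = 20.5·336.0000 = 6888.0000
Σcross = 390.7500 → A = |Σcross|/2 = 195.3750 mm²
Σ(r_i+r_j)·cross = 13090.1250 → first moment M = |Σ|/6 = 2181.6875
R_c = M/A = 2181.6875/195.3750 = 11.1667 mm
θ = 50° = 0.872665 rad
V = θ·R_c·A = 0.872665·11.1667·195.3750 = 1903.882 mm³

Volume = 1903.882 mm³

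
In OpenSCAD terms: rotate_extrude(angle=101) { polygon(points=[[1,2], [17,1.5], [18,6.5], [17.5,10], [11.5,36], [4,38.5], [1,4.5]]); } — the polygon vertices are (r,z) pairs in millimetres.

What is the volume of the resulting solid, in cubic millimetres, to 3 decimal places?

Profile (r,z), 7 vertices: (1,2) (17,1.5) (18,6.5) (17.5,10) (11.5,36) (4,38.5) (1,4.5)
edge 0: (1,2)→(17,1.5)  cross = 1·1.5 − 17·2 = -32.5000; (r_i+r_j)·cross = 18·-32.5000 = -585.0000
edge 1: (17,1.5)→(18,6.5)  cross = 17·6.5 − 18·1.5 = 83.5000; (r_i+r_j)·cross = 35·83.5000 = 2922.5000
edge 2: (18,6.5)→(17.5,10)  cross = 18·10 − 17.5·6.5 = 66.2500; (r_i+r_j)·cross = 35.5·66.2500 = 2351.8750
edge 3: (17.5,10)→(11.5,36)  cross = 17.5·36 − 11.5·10 = 515.0000; (r_i+r_j)·cross = 29·515.0000 = 14935.0000
edge 4: (11.5,36)→(4,38.5)  cross = 11.5·38.5 − 4·36 = 298.7500; (r_i+r_j)·cross = 15.5·298.7500 = 4630.6250
edge 5: (4,38.5)→(1,4.5)  cross = 4·4.5 − 1·38.5 = -20.5000; (r_i+r_j)·cross = 5·-20.5000 = -102.5000
edge 6: (1,4.5)→(1,2)  cross = 1·2 − 1·4.5 = -2.5000; (r_i+r_j)·cross = 2·-2.5000 = -5.0000
Σcross = 908.0000 → A = |Σcross|/2 = 454.0000 mm²
Σ(r_i+r_j)·cross = 24147.5000 → first moment M = |Σ|/6 = 4024.5833
R_c = M/A = 4024.5833/454.0000 = 8.8647 mm
θ = 101° = 1.762783 rad
V = θ·R_c·A = 1.762783·8.8647·454.0000 = 7094.465 mm³

Volume = 7094.465 mm³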